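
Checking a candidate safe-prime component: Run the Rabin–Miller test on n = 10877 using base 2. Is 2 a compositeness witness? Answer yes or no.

yes

n − 1 = 10876 = 2^2 · 2719, so s = 2 and d = 2719.
Repeated squaring mod 10877: 2^1 ≡ 2, 2^2 ≡ 4, 2^4 ≡ 16, 2^8 ≡ 256, 2^16 ≡ 274, 2^32 ≡ 9814, 2^64 ≡ 9638, 2^128 ≡ 1464, 2^256 ≡ 527, 2^512 ≡ 5804, 2^1024 ≡ 347, 2^2048 ≡ 762.
2719 = 2048 + 512 + 128 + 16 + 8 + 4 + 2 + 1, so 2^2719 ≡ 762·5804·1464·274·256·16·4·2 ≡ 4820 (mod 10877).
x_0 = 2^2719 mod 10877 = 4820.
x_0 is neither 1 nor 10876, so continue squaring.
x_1 = 4820^2 mod 10877 = 10005.
Reached i = s−1 = 1 without hitting −1: 2 is a Miller–Rabin witness and 10877 is composite.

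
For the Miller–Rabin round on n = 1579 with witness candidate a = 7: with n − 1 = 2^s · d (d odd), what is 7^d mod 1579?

1578

n − 1 = 1578 = 2^1 · 789, so s = 1 and d = 789.
Repeated squaring mod 1579: 7^1 ≡ 7, 7^2 ≡ 49, 7^4 ≡ 822, 7^8 ≡ 1451, 7^16 ≡ 594, 7^32 ≡ 719, 7^64 ≡ 628, 7^128 ≡ 1213, 7^256 ≡ 1320, 7^512 ≡ 763.
789 = 512 + 256 + 16 + 4 + 1, so 7^789 ≡ 763·1320·594·822·7 ≡ 1578 (mod 1579).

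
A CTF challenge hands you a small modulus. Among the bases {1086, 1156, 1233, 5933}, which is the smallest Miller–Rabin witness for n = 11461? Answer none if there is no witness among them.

1156

n − 1 = 11460 = 2^2 · 2865, so s = 2 and d = 2865.
Base 1086: x_0 = 1086^2865 mod 11461 = 1. x_0 = 1, so 1086 is not a witness.
Base 1156: x_0 = 1156^2865 mod 11461 = 268. x_0 is neither 1 nor 11460, so continue squaring. x_1 = 268^2 mod 11461 = 3058. Reached i = s−1 = 1 without hitting −1: 1156 is a Miller–Rabin witness and 11461 is composite.
Base 1233: x_0 = 1233^2865 mod 11461 = 8978. x_0 is neither 1 nor 11460, so continue squaring. x_1 = 8978^2 mod 11461 = 10732. Reached i = s−1 = 1 without hitting −1: 1233 is a Miller–Rabin witness and 11461 is composite.
Base 5933: x_0 = 5933^2865 mod 11461 = 2708. x_0 is neither 1 nor 11460, so continue squaring. x_1 = 2708^2 mod 11461 = 9685. Reached i = s−1 = 1 without hitting −1: 5933 is a Miller–Rabin witness and 11461 is composite.
The smallest witness among the given bases is 1156.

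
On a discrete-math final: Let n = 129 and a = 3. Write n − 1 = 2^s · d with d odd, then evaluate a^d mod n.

n − 1 = 128 = 2^7 · 1, so s = 7 and d = 1.
3^1 mod 129 = 3.

3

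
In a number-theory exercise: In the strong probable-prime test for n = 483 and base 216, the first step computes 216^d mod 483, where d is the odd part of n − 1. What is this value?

n − 1 = 482 = 2^1 · 241, so s = 1 and d = 241.
Repeated squaring mod 483: 216^1 ≡ 216, 216^2 ≡ 288, 216^4 ≡ 351, 216^8 ≡ 36, 216^16 ≡ 330, 216^32 ≡ 225, 216^64 ≡ 393, 216^128 ≡ 372.
241 = 128 + 64 + 32 + 16 + 1, so 216^241 ≡ 372·393·225·330·216 ≡ 363 (mod 483).

363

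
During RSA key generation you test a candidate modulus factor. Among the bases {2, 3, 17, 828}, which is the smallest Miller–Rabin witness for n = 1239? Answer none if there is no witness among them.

2

n − 1 = 1238 = 2^1 · 619, so s = 1 and d = 619.
Base 2: x_0 = 2^619 mod 1239 = 569. x_0 ∉ {1, 1238} and s = 1, so 2 is a Miller–Rabin witness and 1239 is composite.
Base 3: x_0 = 3^619 mod 1239 = 108. x_0 ∉ {1, 1238} and s = 1, so 3 is a Miller–Rabin witness and 1239 is composite.
Base 17: x_0 = 17^619 mod 1239 = 248. x_0 ∉ {1, 1238} and s = 1, so 17 is a Miller–Rabin witness and 1239 is composite.
Base 828: x_0 = 828^619 mod 1239 = 156. x_0 ∉ {1, 1238} and s = 1, so 828 is a Miller–Rabin witness and 1239 is composite.
The smallest witness among the given bases is 2.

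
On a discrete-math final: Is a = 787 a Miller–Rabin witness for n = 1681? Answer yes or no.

no

n − 1 = 1680 = 2^4 · 105, so s = 4 and d = 105.
Repeated squaring mod 1681: 787^1 ≡ 787, 787^2 ≡ 761, 787^4 ≡ 857, 787^8 ≡ 1533, 787^16 ≡ 51, 787^32 ≡ 920, 787^64 ≡ 857.
105 = 64 + 32 + 8 + 1, so 787^105 ≡ 857·920·1533·787 ≡ 378 (mod 1681).
x_0 = 787^105 mod 1681 = 378.
x_0 is neither 1 nor 1680, so continue squaring.
x_1 = 378^2 mod 1681 = 1680.
x_1 ≡ −1, so 787 is not a witness.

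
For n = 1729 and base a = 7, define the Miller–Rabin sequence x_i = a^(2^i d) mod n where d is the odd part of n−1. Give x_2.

n − 1 = 1728 = 2^6 · 27, so s = 6 and d = 27.
x_0 = 7^27 mod 1729 = 343.
x_1 = 343^2 mod 1729 = 77.
x_2 = 77^2 mod 1729 = 742.

742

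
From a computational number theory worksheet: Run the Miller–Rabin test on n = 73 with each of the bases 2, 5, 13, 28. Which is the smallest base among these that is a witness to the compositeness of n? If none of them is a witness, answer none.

n − 1 = 72 = 2^3 · 9, so s = 3 and d = 9.
Base 2: x_0 = 2^9 mod 73 = 1. x_0 = 1, so 2 is not a witness.
Base 5: x_0 = 5^9 mod 73 = 10. x_0 is neither 1 nor 72, so continue squaring. x_1 = 10^2 mod 73 = 27. x_2 = 27^2 mod 73 = 72. x_2 ≡ −1, so 5 is not a witness.
Base 13: x_0 = 13^9 mod 73 = 51. x_0 is neither 1 nor 72, so continue squaring. x_1 = 51^2 mod 73 = 46. x_2 = 46^2 mod 73 = 72. x_2 ≡ −1, so 13 is not a witness.
Base 28: x_0 = 28^9 mod 73 = 10. x_0 is neither 1 nor 72, so continue squaring. x_1 = 10^2 mod 73 = 27. x_2 = 27^2 mod 73 = 72. x_2 ≡ −1, so 28 is not a witness.
No listed base is a witness for 73.

none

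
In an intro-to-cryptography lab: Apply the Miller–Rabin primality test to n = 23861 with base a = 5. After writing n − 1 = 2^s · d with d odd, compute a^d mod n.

10128

n − 1 = 23860 = 2^2 · 5965, so s = 2 and d = 5965.
By repeated squaring, 5^5965 ≡ 10128 (mod 23861).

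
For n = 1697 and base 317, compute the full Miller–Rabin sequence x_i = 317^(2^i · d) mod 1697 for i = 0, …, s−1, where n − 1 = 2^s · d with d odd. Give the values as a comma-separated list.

1, 1, 1, 1, 1

n − 1 = 1696 = 2^5 · 53, so s = 5 and d = 53.
x_0 = 317^53 mod 1697 = 1.
x_1 = 1^2 mod 1697 = 1.
x_2 = 1^2 mod 1697 = 1.
x_3 = 1^2 mod 1697 = 1.
x_4 = 1^2 mod 1697 = 1.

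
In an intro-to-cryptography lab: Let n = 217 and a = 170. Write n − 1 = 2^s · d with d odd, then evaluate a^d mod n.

85

n − 1 = 216 = 2^3 · 27, so s = 3 and d = 27.
Repeated squaring mod 217: 170^1 ≡ 170, 170^2 ≡ 39, 170^4 ≡ 2, 170^8 ≡ 4, 170^16 ≡ 16.
27 = 16 + 8 + 2 + 1, so 170^27 ≡ 16·4·39·170 ≡ 85 (mod 217).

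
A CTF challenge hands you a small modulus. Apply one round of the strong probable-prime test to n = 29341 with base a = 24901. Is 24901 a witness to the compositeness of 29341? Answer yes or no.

yes

n − 1 = 29340 = 2^2 · 7335, so s = 2 and d = 7335.
x_0 = 24901^7335 mod 29341 = 14763.
x_0 is neither 1 nor 29340, so continue squaring.
x_1 = 14763^2 mod 29341 = 1221.
Reached i = s−1 = 1 without hitting −1: 24901 is a Miller–Rabin witness and 29341 is composite.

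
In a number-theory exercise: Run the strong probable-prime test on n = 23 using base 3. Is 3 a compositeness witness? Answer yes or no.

n − 1 = 22 = 2^1 · 11, so s = 1 and d = 11.
Repeated squaring mod 23: 3^1 ≡ 3, 3^2 ≡ 9, 3^4 ≡ 12, 3^8 ≡ 6.
11 = 8 + 2 + 1, so 3^11 ≡ 6·9·3 ≡ 1 (mod 23).
x_0 = 3^11 mod 23 = 1.
x_0 = 1, so 3 is not a witness.

no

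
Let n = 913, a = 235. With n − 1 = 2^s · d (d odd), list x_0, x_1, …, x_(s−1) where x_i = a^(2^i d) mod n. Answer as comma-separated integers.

n − 1 = 912 = 2^4 · 57, so s = 4 and d = 57.
x_0 = 235^57 mod 913 = 258.
x_1 = 258^2 mod 913 = 828.
x_2 = 828^2 mod 913 = 834.
x_3 = 834^2 mod 913 = 763.

258, 828, 834, 763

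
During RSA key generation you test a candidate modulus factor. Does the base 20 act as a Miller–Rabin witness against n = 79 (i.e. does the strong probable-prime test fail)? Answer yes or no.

no

n − 1 = 78 = 2^1 · 39, so s = 1 and d = 39.
x_0 = 20^39 mod 79 = 1.
x_0 = 1, so 20 is not a witness.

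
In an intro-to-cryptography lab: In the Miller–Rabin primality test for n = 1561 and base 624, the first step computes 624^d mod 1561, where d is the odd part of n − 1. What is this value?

n − 1 = 1560 = 2^3 · 195, so s = 3 and d = 195.
624^195 mod 1561 = 8.

8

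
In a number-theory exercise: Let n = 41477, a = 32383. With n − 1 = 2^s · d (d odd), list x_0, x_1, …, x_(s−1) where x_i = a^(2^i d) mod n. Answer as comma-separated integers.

45, 2025

n − 1 = 41476 = 2^2 · 10369, so s = 2 and d = 10369.
x_0 = 32383^10369 mod 41477 = 45.
x_1 = 45^2 mod 41477 = 2025.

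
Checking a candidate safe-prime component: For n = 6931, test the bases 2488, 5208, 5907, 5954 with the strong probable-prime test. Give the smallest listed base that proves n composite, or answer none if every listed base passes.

5208

n − 1 = 6930 = 2^1 · 3465, so s = 1 and d = 3465.
Base 2488: x_0 = 2488^3465 mod 6931 = 1. x_0 = 1, so 2488 is not a witness.
Base 5208: x_0 = 5208^3465 mod 6931 = 2801. x_0 ∉ {1, 6930} and s = 1, so 5208 is a Miller–Rabin witness and 6931 is composite.
Base 5907: x_0 = 5907^3465 mod 6931 = 6526. x_0 ∉ {1, 6930} and s = 1, so 5907 is a Miller–Rabin witness and 6931 is composite.
Base 5954: x_0 = 5954^3465 mod 6931 = 4581. x_0 ∉ {1, 6930} and s = 1, so 5954 is a Miller–Rabin witness and 6931 is composite.
The smallest witness among the given bases is 5208.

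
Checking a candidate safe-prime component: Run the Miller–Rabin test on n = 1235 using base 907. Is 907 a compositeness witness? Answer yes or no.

yes

n − 1 = 1234 = 2^1 · 617, so s = 1 and d = 617.
x_0 = 907^617 mod 1235 = 732.
x_0 ∉ {1, 1234} and s = 1, so 907 is a Miller–Rabin witness and 1235 is composite.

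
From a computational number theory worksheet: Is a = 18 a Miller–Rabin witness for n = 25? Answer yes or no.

no

n − 1 = 24 = 2^3 · 3, so s = 3 and d = 3.
x_0 = 18^3 mod 25 = 7.
x_0 is neither 1 nor 24, so continue squaring.
x_1 = 7^2 mod 25 = 24.
x_1 ≡ −1, so 18 is not a witness.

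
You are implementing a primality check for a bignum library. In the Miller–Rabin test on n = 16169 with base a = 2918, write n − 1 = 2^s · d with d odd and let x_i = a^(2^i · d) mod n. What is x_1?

n − 1 = 16168 = 2^3 · 2021, so s = 3 and d = 2021.
x_0 = 2918^2021 mod 16169 = 5422.
x_1 = 5422^2 mod 16169 = 2842.

2842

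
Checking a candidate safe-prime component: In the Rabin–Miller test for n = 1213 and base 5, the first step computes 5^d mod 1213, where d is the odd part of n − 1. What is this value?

n − 1 = 1212 = 2^2 · 303, so s = 2 and d = 303.
Repeated squaring mod 1213: 5^1 ≡ 5, 5^2 ≡ 25, 5^4 ≡ 625, 5^8 ≡ 39, 5^16 ≡ 308, 5^32 ≡ 250, 5^64 ≡ 637, 5^128 ≡ 627, 5^256 ≡ 117.
303 = 256 + 32 + 8 + 4 + 2 + 1, so 5^303 ≡ 117·250·39·625·25·5 ≡ 495 (mod 1213).

495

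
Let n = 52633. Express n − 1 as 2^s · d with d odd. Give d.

Halving: 52632 → 26316 → 13158 → 6579; 6579 is odd.
So 52632 = 2^3 · 6579.

6579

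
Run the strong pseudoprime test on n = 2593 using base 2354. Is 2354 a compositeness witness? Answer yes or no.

no

n − 1 = 2592 = 2^5 · 81, so s = 5 and d = 81.
Repeated squaring mod 2593: 2354^1 ≡ 2354, 2354^2 ≡ 75, 2354^4 ≡ 439, 2354^8 ≡ 839, 2354^16 ≡ 1218, 2354^32 ≡ 328, 2354^64 ≡ 1271.
81 = 64 + 16 + 1, so 2354^81 ≡ 1271·1218·2354 ≡ 1935 (mod 2593).
x_0 = 2354^81 mod 2593 = 1935.
x_0 is neither 1 nor 2592, so continue squaring.
x_1 = 1935^2 mod 2593 = 2526.
x_2 = 2526^2 mod 2593 = 1896.
x_3 = 1896^2 mod 2593 = 918.
x_4 = 918^2 mod 2593 = 2592.
x_4 ≡ −1, so 2354 is not a witness.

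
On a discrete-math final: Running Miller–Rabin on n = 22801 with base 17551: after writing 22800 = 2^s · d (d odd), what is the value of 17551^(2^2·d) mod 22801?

3021

n − 1 = 22800 = 2^4 · 1425, so s = 4 and d = 1425.
x_0 = 17551^1425 mod 22801 = 22045.
x_1 = 22045^2 mod 22801 = 1511.
x_2 = 1511^2 mod 22801 = 3021.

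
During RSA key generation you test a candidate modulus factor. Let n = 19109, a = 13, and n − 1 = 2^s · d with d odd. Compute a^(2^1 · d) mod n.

n − 1 = 19108 = 2^2 · 4777, so s = 2 and d = 4777.
Repeated squaring mod 19109: 13^1 ≡ 13, 13^2 ≡ 169, 13^4 ≡ 9452, 13^8 ≡ 5729, 13^16 ≡ 11288, 13^32 ≡ 132, 13^64 ≡ 17424, 13^128 ≡ 11093, 13^256 ≡ 11798, 13^512 ≡ 2848, 13^1024 ≡ 8888, 13^2048 ≡ 19047, 13^4096 ≡ 3844.
4777 = 4096 + 512 + 128 + 32 + 8 + 1, so 13^4777 ≡ 3844·2848·11093·132·5729·13 ≡ 14167 (mod 19109).
x_0 = 14167.
x_1 = 14167^2 mod 19109 = 2062.

2062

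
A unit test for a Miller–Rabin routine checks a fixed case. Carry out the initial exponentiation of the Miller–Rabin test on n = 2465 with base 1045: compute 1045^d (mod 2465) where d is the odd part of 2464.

n − 1 = 2464 = 2^5 · 77, so s = 5 and d = 77.
Repeated squaring mod 2465: 1045^1 ≡ 1045, 1045^2 ≡ 30, 1045^4 ≡ 900, 1045^8 ≡ 1480, 1045^16 ≡ 1480, 1045^32 ≡ 1480, 1045^64 ≡ 1480.
77 = 64 + 8 + 4 + 1, so 1045^77 ≡ 1480·1480·900·1045 ≡ 1335 (mod 2465).

1335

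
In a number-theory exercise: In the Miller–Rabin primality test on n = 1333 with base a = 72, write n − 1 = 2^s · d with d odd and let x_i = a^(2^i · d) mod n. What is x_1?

n − 1 = 1332 = 2^2 · 333, so s = 2 and d = 333.
Repeated squaring mod 1333: 72^1 ≡ 72, 72^2 ≡ 1185, 72^4 ≡ 576, 72^8 ≡ 1192, 72^16 ≡ 1219, 72^32 ≡ 999, 72^64 ≡ 917, 72^128 ≡ 1099, 72^256 ≡ 103.
333 = 256 + 64 + 8 + 4 + 1, so 72^333 ≡ 103·917·1192·576·72 ≡ 70 (mod 1333).
x_0 = 70.
x_1 = 70^2 mod 1333 = 901.

901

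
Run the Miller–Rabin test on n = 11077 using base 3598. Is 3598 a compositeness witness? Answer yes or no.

no

n − 1 = 11076 = 2^2 · 2769, so s = 2 and d = 2769.
x_0 = 3598^2769 mod 11077 = 1.
x_0 = 1, so 3598 is not a witness.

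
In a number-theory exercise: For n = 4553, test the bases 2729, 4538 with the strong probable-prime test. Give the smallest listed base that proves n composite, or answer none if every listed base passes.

2729

n − 1 = 4552 = 2^3 · 569, so s = 3 and d = 569.
Base 2729: x_0 = 2729^569 mod 4553 = 137. x_0 is neither 1 nor 4552, so continue squaring. x_1 = 137^2 mod 4553 = 557. x_2 = 557^2 mod 4553 = 645. Reached i = s−1 = 2 without hitting −1: 2729 is a Miller–Rabin witness and 4553 is composite.
Base 4538: x_0 = 4538^569 mod 4553 = 3164. x_0 is neither 1 nor 4552, so continue squaring. x_1 = 3164^2 mod 4553 = 3402. x_2 = 3402^2 mod 4553 = 4431. Reached i = s−1 = 2 without hitting −1: 4538 is a Miller–Rabin witness and 4553 is composite.
The smallest witness among the given bases is 2729.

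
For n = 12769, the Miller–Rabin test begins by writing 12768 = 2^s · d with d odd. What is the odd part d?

399

Halving: 12768 → 6384 → 3192 → 1596 → 798 → 399; 399 is odd.
So 12768 = 2^5 · 399.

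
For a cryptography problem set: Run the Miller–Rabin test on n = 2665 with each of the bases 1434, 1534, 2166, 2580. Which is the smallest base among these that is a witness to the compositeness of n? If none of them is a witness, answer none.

1534

n − 1 = 2664 = 2^3 · 333, so s = 3 and d = 333.
Base 1434: x_0 = 1434^333 mod 2665 = 2664. x_0 = 2664 ≡ −1, so 1434 is not a witness.
Base 1534: x_0 = 1534^333 mod 2665 = 104. x_0 is neither 1 nor 2664, so continue squaring. x_1 = 104^2 mod 2665 = 156. x_2 = 156^2 mod 2665 = 351. Reached i = s−1 = 2 without hitting −1: 1534 is a Miller–Rabin witness and 2665 is composite.
Base 2166: x_0 = 2166^333 mod 2665 = 931. x_0 is neither 1 nor 2664, so continue squaring. x_1 = 931^2 mod 2665 = 636. x_2 = 636^2 mod 2665 = 2081. Reached i = s−1 = 2 without hitting −1: 2166 is a Miller–Rabin witness and 2665 is composite.
Base 2580: x_0 = 2580^333 mod 2665 = 1110. x_0 is neither 1 nor 2664, so continue squaring. x_1 = 1110^2 mod 2665 = 870. x_2 = 870^2 mod 2665 = 40. Reached i = s−1 = 2 without hitting −1: 2580 is a Miller–Rabin witness and 2665 is composite.
The smallest witness among the given bases is 1534.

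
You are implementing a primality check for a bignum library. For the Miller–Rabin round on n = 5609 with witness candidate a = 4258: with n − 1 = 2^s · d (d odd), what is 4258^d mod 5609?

n − 1 = 5608 = 2^3 · 701, so s = 3 and d = 701.
4258^701 mod 5609 = 69.

69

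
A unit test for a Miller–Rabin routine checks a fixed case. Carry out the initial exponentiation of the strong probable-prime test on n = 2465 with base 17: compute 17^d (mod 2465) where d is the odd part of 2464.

17

n − 1 = 2464 = 2^5 · 77, so s = 5 and d = 77.
By repeated squaring, 17^77 ≡ 17 (mod 2465).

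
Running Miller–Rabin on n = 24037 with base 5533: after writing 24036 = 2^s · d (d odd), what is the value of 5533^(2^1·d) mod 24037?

2859

n − 1 = 24036 = 2^2 · 6009, so s = 2 and d = 6009.
Repeated squaring mod 24037: 5533^1 ≡ 5533, 5533^2 ≡ 14988, 5533^4 ≡ 14379, 5533^8 ≡ 13404, 5533^16 ≡ 14678, 5533^32 ≡ 53, 5533^64 ≡ 2809, 5533^128 ≡ 6345, 5533^256 ≡ 21087, 5533^512 ≡ 1106, 5533^1024 ≡ 21386, 5533^2048 ≡ 8997, 5533^4096 ≡ 13430.
6009 = 4096 + 1024 + 512 + 256 + 64 + 32 + 16 + 8 + 1, so 5533^6009 ≡ 13430·21386·1106·21087·2809·53·14678·13404·5533 ≡ 1685 (mod 24037).
x_0 = 1685.
x_1 = 1685^2 mod 24037 = 2859.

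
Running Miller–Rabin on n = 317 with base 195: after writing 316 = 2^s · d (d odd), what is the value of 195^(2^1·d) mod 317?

n − 1 = 316 = 2^2 · 79, so s = 2 and d = 79.
By repeated squaring, 195^79 ≡ 203 (mod 317).
x_0 = 203.
x_1 = 203^2 mod 317 = 316.

316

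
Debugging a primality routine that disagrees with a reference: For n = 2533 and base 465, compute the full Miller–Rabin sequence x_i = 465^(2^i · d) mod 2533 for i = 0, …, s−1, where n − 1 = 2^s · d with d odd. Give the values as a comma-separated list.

1881, 2093

n − 1 = 2532 = 2^2 · 633, so s = 2 and d = 633.
x_0 = 465^633 mod 2533 = 1881.
x_1 = 1881^2 mod 2533 = 2093.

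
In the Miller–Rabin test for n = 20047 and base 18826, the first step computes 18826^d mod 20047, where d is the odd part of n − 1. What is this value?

20046

n − 1 = 20046 = 2^1 · 10023, so s = 1 and d = 10023.
By repeated squaring, 18826^10023 ≡ 20046 (mod 20047).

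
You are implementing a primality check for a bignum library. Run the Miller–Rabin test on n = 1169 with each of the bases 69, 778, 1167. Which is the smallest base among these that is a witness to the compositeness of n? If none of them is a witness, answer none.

69

n − 1 = 1168 = 2^4 · 73, so s = 4 and d = 73.
Base 69: x_0 = 69^73 mod 1169 = 650. x_0 is neither 1 nor 1168, so continue squaring. x_1 = 650^2 mod 1169 = 491. x_2 = 491^2 mod 1169 = 267. x_3 = 267^2 mod 1169 = 1149. Reached i = s−1 = 3 without hitting −1: 69 is a Miller–Rabin witness and 1169 is composite.
Base 778: x_0 = 778^73 mod 1169 = 939. x_0 is neither 1 nor 1168, so continue squaring. x_1 = 939^2 mod 1169 = 295. x_2 = 295^2 mod 1169 = 519. x_3 = 519^2 mod 1169 = 491. Reached i = s−1 = 3 without hitting −1: 778 is a Miller–Rabin witness and 1169 is composite.
Base 1167: x_0 = 1167^73 mod 1169 = 964. x_0 is neither 1 nor 1168, so continue squaring. x_1 = 964^2 mod 1169 = 1110. x_2 = 1110^2 mod 1169 = 1143. x_3 = 1143^2 mod 1169 = 676. Reached i = s−1 = 3 without hitting −1: 1167 is a Miller–Rabin witness and 1169 is composite.
The smallest witness among the given bases is 69.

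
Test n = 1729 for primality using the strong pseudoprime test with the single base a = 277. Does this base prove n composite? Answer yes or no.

yes

n − 1 = 1728 = 2^6 · 27, so s = 6 and d = 27.
x_0 = 277^27 mod 1729 = 1065.
x_0 is neither 1 nor 1728, so continue squaring.
x_1 = 1065^2 mod 1729 = 1.
x_1 = 1 but x_0 ≠ ±1, a nontrivial square root of 1 — 277 is a witness and 1729 is composite.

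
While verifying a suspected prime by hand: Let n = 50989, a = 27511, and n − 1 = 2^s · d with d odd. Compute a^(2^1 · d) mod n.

1

n − 1 = 50988 = 2^2 · 12747, so s = 2 and d = 12747.
Repeated squaring mod 50989: 27511^1 ≡ 27511, 27511^2 ≡ 25394, 27511^4 ≡ 48342, 27511^8 ≡ 21116, 27511^16 ≡ 37640, 27511^32 ≡ 40235, 27511^64 ≡ 5464, 27511^128 ≡ 26731, 27511^256 ≡ 37504, 27511^512 ≡ 18451, 27511^1024 ≡ 36837, 27511^2048 ≡ 45301, 27511^4096 ≡ 26318, 27511^8192 ≡ 2548.
12747 = 8192 + 4096 + 256 + 128 + 64 + 8 + 2 + 1, so 27511^12747 ≡ 2548·26318·37504·26731·5464·21116·25394·27511 ≡ 50988 (mod 50989).
x_0 = 50988.
x_1 = 50988^2 mod 50989 = 1.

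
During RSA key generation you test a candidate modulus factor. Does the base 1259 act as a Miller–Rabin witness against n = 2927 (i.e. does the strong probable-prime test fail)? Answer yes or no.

no

n − 1 = 2926 = 2^1 · 1463, so s = 1 and d = 1463.
Repeated squaring mod 2927: 1259^1 ≡ 1259, 1259^2 ≡ 1574, 1259^4 ≡ 1234, 1259^8 ≡ 716, 1259^16 ≡ 431, 1259^32 ≡ 1360, 1259^64 ≡ 2663, 1259^128 ≡ 2375, 1259^256 ≡ 296, 1259^512 ≡ 2733, 1259^1024 ≡ 2512.
1463 = 1024 + 256 + 128 + 32 + 16 + 4 + 2 + 1, so 1259^1463 ≡ 2512·296·2375·1360·431·1234·1574·1259 ≡ 2926 (mod 2927).
x_0 = 1259^1463 mod 2927 = 2926.
x_0 = 2926 ≡ −1, so 1259 is not a witness.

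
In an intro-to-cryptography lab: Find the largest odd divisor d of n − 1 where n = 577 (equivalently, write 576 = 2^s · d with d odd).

Halving: 576 → 288 → 144 → 72 → 36 → 18 → 9; 9 is odd.
So 576 = 2^6 · 9.

9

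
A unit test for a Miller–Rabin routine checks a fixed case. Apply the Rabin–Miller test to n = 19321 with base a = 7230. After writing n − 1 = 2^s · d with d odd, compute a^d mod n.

9590

n − 1 = 19320 = 2^3 · 2415, so s = 3 and d = 2415.
7230^2415 mod 19321 = 9590.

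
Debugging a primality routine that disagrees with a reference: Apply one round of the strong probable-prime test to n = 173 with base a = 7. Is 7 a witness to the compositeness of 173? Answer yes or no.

n − 1 = 172 = 2^2 · 43, so s = 2 and d = 43.
Repeated squaring mod 173: 7^1 ≡ 7, 7^2 ≡ 49, 7^4 ≡ 152, 7^8 ≡ 95, 7^16 ≡ 29, 7^32 ≡ 149.
43 = 32 + 8 + 2 + 1, so 7^43 ≡ 149·95·49·7 ≡ 93 (mod 173).
x_0 = 7^43 mod 173 = 93.
x_0 is neither 1 nor 172, so continue squaring.
x_1 = 93^2 mod 173 = 172.
x_1 ≡ −1, so 7 is not a witness.

no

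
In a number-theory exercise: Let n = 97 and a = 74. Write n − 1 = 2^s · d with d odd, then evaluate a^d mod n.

55

n − 1 = 96 = 2^5 · 3, so s = 5 and d = 3.
74^3 mod 97 = 55.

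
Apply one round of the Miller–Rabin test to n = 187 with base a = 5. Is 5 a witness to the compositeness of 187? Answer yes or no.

n − 1 = 186 = 2^1 · 93, so s = 1 and d = 93.
x_0 = 5^93 mod 187 = 37.
x_0 ∉ {1, 186} and s = 1, so 5 is a Miller–Rabin witness and 187 is composite.

yes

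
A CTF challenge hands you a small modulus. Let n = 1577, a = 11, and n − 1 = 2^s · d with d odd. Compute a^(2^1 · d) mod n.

n − 1 = 1576 = 2^3 · 197, so s = 3 and d = 197.
x_0 = 11^197 mod 1577 = 938.
x_1 = 938^2 mod 1577 = 1455.

1455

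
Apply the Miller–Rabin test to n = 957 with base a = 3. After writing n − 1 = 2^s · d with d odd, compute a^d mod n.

n − 1 = 956 = 2^2 · 239, so s = 2 and d = 239.
3^239 mod 957 = 345.

345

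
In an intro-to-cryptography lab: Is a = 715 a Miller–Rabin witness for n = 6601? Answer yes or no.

n − 1 = 6600 = 2^3 · 825, so s = 3 and d = 825.
x_0 = 715^825 mod 6601 = 1.
x_0 = 1, so 715 is not a witness.

no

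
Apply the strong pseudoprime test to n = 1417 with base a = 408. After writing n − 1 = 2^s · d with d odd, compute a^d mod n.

1383

n − 1 = 1416 = 2^3 · 177, so s = 3 and d = 177.
Repeated squaring mod 1417: 408^1 ≡ 408, 408^2 ≡ 675, 408^4 ≡ 768, 408^8 ≡ 352, 408^16 ≡ 625, 408^32 ≡ 950, 408^64 ≡ 1288, 408^128 ≡ 1054.
177 = 128 + 32 + 16 + 1, so 408^177 ≡ 1054·950·625·408 ≡ 1383 (mod 1417).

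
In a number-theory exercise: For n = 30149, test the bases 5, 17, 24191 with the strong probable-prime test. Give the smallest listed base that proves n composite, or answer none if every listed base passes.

5

n − 1 = 30148 = 2^2 · 7537, so s = 2 and d = 7537.
Base 5: x_0 = 5^7537 mod 30149 = 12584. x_0 is neither 1 nor 30148, so continue squaring. x_1 = 12584^2 mod 30149 = 14508. Reached i = s−1 = 1 without hitting −1: 5 is a Miller–Rabin witness and 30149 is composite.
Base 17: x_0 = 17^7537 mod 30149 = 12792. x_0 is neither 1 nor 30148, so continue squaring. x_1 = 12792^2 mod 30149 = 16641. Reached i = s−1 = 1 without hitting −1: 17 is a Miller–Rabin witness and 30149 is composite.
Base 24191: x_0 = 24191^7537 mod 30149 = 16757. x_0 is neither 1 nor 30148, so continue squaring. x_1 = 16757^2 mod 30149 = 19412. Reached i = s−1 = 1 without hitting −1: 24191 is a Miller–Rabin witness and 30149 is composite.
The smallest witness among the given bases is 5.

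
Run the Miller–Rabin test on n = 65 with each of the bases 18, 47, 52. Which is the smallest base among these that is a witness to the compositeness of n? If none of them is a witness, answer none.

n − 1 = 64 = 2^6 · 1, so s = 6 and d = 1.
Base 18: x_0 = 18^1 mod 65 = 18. x_0 is neither 1 nor 64, so continue squaring. x_1 = 18^2 mod 65 = 64. x_1 ≡ −1, so 18 is not a witness.
Base 47: x_0 = 47^1 mod 65 = 47. x_0 is neither 1 nor 64, so continue squaring. x_1 = 47^2 mod 65 = 64. x_1 ≡ −1, so 47 is not a witness.
Base 52: x_0 = 52^1 mod 65 = 52. x_0 is neither 1 nor 64, so continue squaring. x_1 = 52^2 mod 65 = 39. x_2 = 39^2 mod 65 = 26. x_3 = 26^2 mod 65 = 26. x_4 = 26^2 mod 65 = 26. x_5 = 26^2 mod 65 = 26. Reached i = s−1 = 5 without hitting −1: 52 is a Miller–Rabin witness and 65 is composite.
The smallest witness among the given bases is 52.

52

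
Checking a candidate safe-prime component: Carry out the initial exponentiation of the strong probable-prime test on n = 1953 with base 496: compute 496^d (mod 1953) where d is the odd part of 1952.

496

n − 1 = 1952 = 2^5 · 61, so s = 5 and d = 61.
496^61 mod 1953 = 496.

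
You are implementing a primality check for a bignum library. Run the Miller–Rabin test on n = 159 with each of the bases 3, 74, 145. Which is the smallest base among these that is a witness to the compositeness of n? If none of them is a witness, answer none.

n − 1 = 158 = 2^1 · 79, so s = 1 and d = 79.
Base 3: x_0 = 3^79 mod 159 = 156. x_0 ∉ {1, 158} and s = 1, so 3 is a Miller–Rabin witness and 159 is composite.
Base 74: x_0 = 74^79 mod 159 = 32. x_0 ∉ {1, 158} and s = 1, so 74 is a Miller–Rabin witness and 159 is composite.
Base 145: x_0 = 145^79 mod 159 = 67. x_0 ∉ {1, 158} and s = 1, so 145 is a Miller–Rabin witness and 159 is composite.
The smallest witness among the given bases is 3.

3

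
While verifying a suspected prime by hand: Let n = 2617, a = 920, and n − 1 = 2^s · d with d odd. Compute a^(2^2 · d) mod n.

2616

n − 1 = 2616 = 2^3 · 327, so s = 3 and d = 327.
Repeated squaring mod 2617: 920^1 ≡ 920, 920^2 ≡ 1109, 920^4 ≡ 2508, 920^8 ≡ 1413, 920^16 ≡ 2415, 920^32 ≡ 1549, 920^64 ≡ 2229, 920^128 ≡ 1375, 920^256 ≡ 1151.
327 = 256 + 64 + 4 + 2 + 1, so 920^327 ≡ 1151·2229·2508·1109·920 ≡ 2518 (mod 2617).
x_0 = 2518.
x_1 = 2518^2 mod 2617 = 1950.
x_2 = 1950^2 mod 2617 = 2616.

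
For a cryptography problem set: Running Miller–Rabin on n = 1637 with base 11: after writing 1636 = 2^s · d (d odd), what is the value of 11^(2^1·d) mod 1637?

n − 1 = 1636 = 2^2 · 409, so s = 2 and d = 409.
x_0 = 11^409 mod 1637 = 1.
x_1 = 1^2 mod 1637 = 1.

1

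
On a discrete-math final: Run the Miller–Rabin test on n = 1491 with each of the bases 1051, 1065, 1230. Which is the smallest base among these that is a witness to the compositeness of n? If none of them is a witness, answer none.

n − 1 = 1490 = 2^1 · 745, so s = 1 and d = 745.
Base 1051: x_0 = 1051^745 mod 1491 = 1. x_0 = 1, so 1051 is not a witness.
Base 1065: x_0 = 1065^745 mod 1491 = 1065. x_0 ∉ {1, 1490} and s = 1, so 1065 is a Miller–Rabin witness and 1491 is composite.
Base 1230: x_0 = 1230^745 mod 1491 = 1020. x_0 ∉ {1, 1490} and s = 1, so 1230 is a Miller–Rabin witness and 1491 is composite.
The smallest witness among the given bases is 1065.

1065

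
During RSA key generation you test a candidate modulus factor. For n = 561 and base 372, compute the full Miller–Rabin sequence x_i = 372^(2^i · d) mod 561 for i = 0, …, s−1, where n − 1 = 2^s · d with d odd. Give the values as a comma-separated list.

111, 540, 441, 375

n − 1 = 560 = 2^4 · 35, so s = 4 and d = 35.
x_0 = 372^35 mod 561 = 111.
x_1 = 111^2 mod 561 = 540.
x_2 = 540^2 mod 561 = 441.
x_3 = 441^2 mod 561 = 375.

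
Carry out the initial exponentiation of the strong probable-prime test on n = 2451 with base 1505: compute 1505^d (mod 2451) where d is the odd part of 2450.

n − 1 = 2450 = 2^1 · 1225, so s = 1 and d = 1225.
1505^1225 mod 2451 = 1505.

1505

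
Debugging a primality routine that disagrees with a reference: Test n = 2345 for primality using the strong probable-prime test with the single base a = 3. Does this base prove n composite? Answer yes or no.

n − 1 = 2344 = 2^3 · 293, so s = 3 and d = 293.
By repeated squaring, 3^293 ≡ 1048 (mod 2345).
x_0 = 3^293 mod 2345 = 1048.
x_0 is neither 1 nor 2344, so continue squaring.
x_1 = 1048^2 mod 2345 = 844.
x_2 = 844^2 mod 2345 = 1801.
Reached i = s−1 = 2 without hitting −1: 3 is a Miller–Rabin witness and 2345 is composite.

yes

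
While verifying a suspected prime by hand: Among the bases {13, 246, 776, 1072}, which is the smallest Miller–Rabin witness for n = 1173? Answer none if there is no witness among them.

13

n − 1 = 1172 = 2^2 · 293, so s = 2 and d = 293.
Base 13: x_0 = 13^293 mod 1173 = 676. x_0 is neither 1 nor 1172, so continue squaring. x_1 = 676^2 mod 1173 = 679. Reached i = s−1 = 1 without hitting −1: 13 is a Miller–Rabin witness and 1173 is composite.
Base 246: x_0 = 246^293 mod 1173 = 570. x_0 is neither 1 nor 1172, so continue squaring. x_1 = 570^2 mod 1173 = 1152. Reached i = s−1 = 1 without hitting −1: 246 is a Miller–Rabin witness and 1173 is composite.
Base 776: x_0 = 776^293 mod 1173 = 503. x_0 is neither 1 nor 1172, so continue squaring. x_1 = 503^2 mod 1173 = 814. Reached i = s−1 = 1 without hitting −1: 776 is a Miller–Rabin witness and 1173 is composite.
Base 1072: x_0 = 1072^293 mod 1173 = 1123. x_0 is neither 1 nor 1172, so continue squaring. x_1 = 1123^2 mod 1173 = 154. Reached i = s−1 = 1 without hitting −1: 1072 is a Miller–Rabin witness and 1173 is composite.
The smallest witness among the given bases is 13.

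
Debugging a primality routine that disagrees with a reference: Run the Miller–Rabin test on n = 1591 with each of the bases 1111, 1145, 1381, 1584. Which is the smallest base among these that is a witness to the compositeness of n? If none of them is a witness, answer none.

1145

n − 1 = 1590 = 2^1 · 795, so s = 1 and d = 795.
Base 1111: x_0 = 1111^795 mod 1591 = 1. x_0 = 1, so 1111 is not a witness.
Base 1145: x_0 = 1145^795 mod 1591 = 1028. x_0 ∉ {1, 1590} and s = 1, so 1145 is a Miller–Rabin witness and 1591 is composite.
Base 1381: x_0 = 1381^795 mod 1591 = 1580. x_0 ∉ {1, 1590} and s = 1, so 1381 is a Miller–Rabin witness and 1591 is composite.
Base 1584: x_0 = 1584^795 mod 1591 = 1248. x_0 ∉ {1, 1590} and s = 1, so 1584 is a Miller–Rabin witness and 1591 is composite.
The smallest witness among the given bases is 1145.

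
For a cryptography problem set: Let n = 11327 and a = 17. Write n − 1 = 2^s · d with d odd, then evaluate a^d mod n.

n − 1 = 11326 = 2^1 · 5663, so s = 1 and d = 5663.
17^5663 mod 11327 = 2337.

2337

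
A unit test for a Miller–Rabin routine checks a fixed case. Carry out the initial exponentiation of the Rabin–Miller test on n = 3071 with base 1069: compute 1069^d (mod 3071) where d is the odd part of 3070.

1714

n − 1 = 3070 = 2^1 · 1535, so s = 1 and d = 1535.
By repeated squaring, 1069^1535 ≡ 1714 (mod 3071).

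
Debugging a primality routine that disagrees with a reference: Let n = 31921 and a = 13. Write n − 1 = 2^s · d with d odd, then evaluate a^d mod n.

2031

n − 1 = 31920 = 2^4 · 1995, so s = 4 and d = 1995.
13^1995 mod 31921 = 2031.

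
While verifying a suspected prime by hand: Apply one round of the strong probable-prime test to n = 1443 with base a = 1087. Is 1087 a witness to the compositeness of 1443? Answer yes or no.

n − 1 = 1442 = 2^1 · 721, so s = 1 and d = 721.
x_0 = 1087^721 mod 1443 = 1087.
x_0 ∉ {1, 1442} and s = 1, so 1087 is a Miller–Rabin witness and 1443 is composite.

yes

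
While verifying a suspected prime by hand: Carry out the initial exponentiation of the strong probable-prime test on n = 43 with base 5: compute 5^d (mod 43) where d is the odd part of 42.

n − 1 = 42 = 2^1 · 21, so s = 1 and d = 21.
By repeated squaring, 5^21 ≡ 42 (mod 43).

42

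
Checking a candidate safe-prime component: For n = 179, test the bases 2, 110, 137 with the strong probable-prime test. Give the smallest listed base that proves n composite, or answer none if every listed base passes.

none

n − 1 = 178 = 2^1 · 89, so s = 1 and d = 89.
Base 2: x_0 = 2^89 mod 179 = 178. x_0 = 178 ≡ −1, so 2 is not a witness.
Base 110: x_0 = 110^89 mod 179 = 1. x_0 = 1, so 110 is not a witness.
Base 137: x_0 = 137^89 mod 179 = 178. x_0 = 178 ≡ −1, so 137 is not a witness.
No listed base is a witness for 179.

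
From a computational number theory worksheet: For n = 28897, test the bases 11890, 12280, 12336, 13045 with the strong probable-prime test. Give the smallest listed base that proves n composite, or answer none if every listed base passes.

11890

n − 1 = 28896 = 2^5 · 903, so s = 5 and d = 903.
Base 11890: x_0 = 11890^903 mod 28897 = 12187. x_0 is neither 1 nor 28896, so continue squaring. x_1 = 12187^2 mod 28897 = 21286. x_2 = 21286^2 mod 28897 = 17733. x_3 = 17733^2 mod 28897 = 2135. x_4 = 2135^2 mod 28897 = 21396. Reached i = s−1 = 4 without hitting −1: 11890 is a Miller–Rabin witness and 28897 is composite.
Base 12280: x_0 = 12280^903 mod 28897 = 20656. x_0 is neither 1 nor 28896, so continue squaring. x_1 = 20656^2 mod 28897 = 6131. x_2 = 6131^2 mod 28897 = 23061. x_3 = 23061^2 mod 28897 = 18230. x_4 = 18230^2 mod 28897 = 17400. Reached i = s−1 = 4 without hitting −1: 12280 is a Miller–Rabin witness and 28897 is composite.
Base 12336: x_0 = 12336^903 mod 28897 = 8111. x_0 is neither 1 nor 28896, so continue squaring. x_1 = 8111^2 mod 28897 = 18749. x_2 = 18749^2 mod 28897 = 21893. x_3 = 21893^2 mod 28897 = 17807. x_4 = 17807^2 mod 28897 = 2468. Reached i = s−1 = 4 without hitting −1: 12336 is a Miller–Rabin witness and 28897 is composite.
Base 13045: x_0 = 13045^903 mod 28897 = 26762. x_0 is neither 1 nor 28896, so continue squaring. x_1 = 26762^2 mod 28897 = 21396. x_2 = 21396^2 mod 28897 = 2542. x_3 = 2542^2 mod 28897 = 17733. x_4 = 17733^2 mod 28897 = 2135. Reached i = s−1 = 4 without hitting −1: 13045 is a Miller–Rabin witness and 28897 is composite.
The smallest witness among the given bases is 11890.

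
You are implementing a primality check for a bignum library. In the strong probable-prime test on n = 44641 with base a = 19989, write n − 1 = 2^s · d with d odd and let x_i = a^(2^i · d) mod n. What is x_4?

1

n − 1 = 44640 = 2^5 · 1395, so s = 5 and d = 1395.
x_0 = 19989^1395 mod 44641 = 1.
x_1 = 1^2 mod 44641 = 1.
x_2 = 1^2 mod 44641 = 1.
x_3 = 1^2 mod 44641 = 1.
x_4 = 1^2 mod 44641 = 1.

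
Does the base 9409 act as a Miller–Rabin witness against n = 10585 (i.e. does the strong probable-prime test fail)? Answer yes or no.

no

n − 1 = 10584 = 2^3 · 1323, so s = 3 and d = 1323.
x_0 = 9409^1323 mod 10585 = 10584.
x_0 = 10584 ≡ −1, so 9409 is not a witness.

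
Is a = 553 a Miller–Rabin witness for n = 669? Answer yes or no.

n − 1 = 668 = 2^2 · 167, so s = 2 and d = 167.
x_0 = 553^167 mod 669 = 580.
x_0 is neither 1 nor 668, so continue squaring.
x_1 = 580^2 mod 669 = 562.
Reached i = s−1 = 1 without hitting −1: 553 is a Miller–Rabin witness and 669 is composite.

yes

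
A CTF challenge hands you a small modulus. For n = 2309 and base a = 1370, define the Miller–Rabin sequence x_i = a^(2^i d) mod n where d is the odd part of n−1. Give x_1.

1

n − 1 = 2308 = 2^2 · 577, so s = 2 and d = 577.
x_0 = 1370^577 mod 2309 = 1.
x_1 = 1^2 mod 2309 = 1.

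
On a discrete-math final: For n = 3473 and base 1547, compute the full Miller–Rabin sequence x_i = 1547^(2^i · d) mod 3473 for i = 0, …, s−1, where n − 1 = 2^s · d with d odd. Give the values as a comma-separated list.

2456, 2808, 1154, 1557

n − 1 = 3472 = 2^4 · 217, so s = 4 and d = 217.
x_0 = 1547^217 mod 3473 = 2456.
x_1 = 2456^2 mod 3473 = 2808.
x_2 = 2808^2 mod 3473 = 1154.
x_3 = 1154^2 mod 3473 = 1557.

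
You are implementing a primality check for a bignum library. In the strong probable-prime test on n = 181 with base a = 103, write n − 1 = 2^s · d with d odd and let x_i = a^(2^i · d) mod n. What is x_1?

180

n − 1 = 180 = 2^2 · 45, so s = 2 and d = 45.
x_0 = 103^45 mod 181 = 19.
x_1 = 19^2 mod 181 = 180.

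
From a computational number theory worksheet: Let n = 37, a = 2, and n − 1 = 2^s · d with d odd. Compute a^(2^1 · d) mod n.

n − 1 = 36 = 2^2 · 9, so s = 2 and d = 9.
x_0 = 2^9 mod 37 = 31.
x_1 = 31^2 mod 37 = 36.

36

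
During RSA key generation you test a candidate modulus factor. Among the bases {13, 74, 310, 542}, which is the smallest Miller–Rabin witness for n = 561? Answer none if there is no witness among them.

13

n − 1 = 560 = 2^4 · 35, so s = 4 and d = 35.
Base 13: x_0 = 13^35 mod 561 = 208. x_0 is neither 1 nor 560, so continue squaring. x_1 = 208^2 mod 561 = 67. x_2 = 67^2 mod 561 = 1. x_2 = 1 but x_1 ≠ ±1, a nontrivial square root of 1 — 13 is a witness and 561 is composite.
Base 74: x_0 = 74^35 mod 561 = 131. x_0 is neither 1 nor 560, so continue squaring. x_1 = 131^2 mod 561 = 331. x_2 = 331^2 mod 561 = 166. x_3 = 166^2 mod 561 = 67. Reached i = s−1 = 3 without hitting −1: 74 is a Miller–Rabin witness and 561 is composite.
Base 310: x_0 = 310^35 mod 561 = 472. x_0 is neither 1 nor 560, so continue squaring. x_1 = 472^2 mod 561 = 67. x_2 = 67^2 mod 561 = 1. x_2 = 1 but x_1 ≠ ±1, a nontrivial square root of 1 — 310 is a witness and 561 is composite.
Base 542: x_0 = 542^35 mod 561 = 485. x_0 is neither 1 nor 560, so continue squaring. x_1 = 485^2 mod 561 = 166. x_2 = 166^2 mod 561 = 67. x_3 = 67^2 mod 561 = 1. x_3 = 1 but x_2 ≠ ±1, a nontrivial square root of 1 — 542 is a witness and 561 is composite.
The smallest witness among the given bases is 13.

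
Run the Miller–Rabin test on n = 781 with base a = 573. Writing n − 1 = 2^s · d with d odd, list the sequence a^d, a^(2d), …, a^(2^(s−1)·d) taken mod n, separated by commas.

n − 1 = 780 = 2^2 · 195, so s = 2 and d = 195.
x_0 = 573^195 mod 781 = 1.
x_1 = 1^2 mod 781 = 1.

1, 1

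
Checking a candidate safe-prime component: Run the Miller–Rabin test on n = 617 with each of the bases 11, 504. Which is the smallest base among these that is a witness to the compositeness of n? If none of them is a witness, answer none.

n − 1 = 616 = 2^3 · 77, so s = 3 and d = 77.
Base 11: x_0 = 11^77 mod 617 = 194. x_0 is neither 1 nor 616, so continue squaring. x_1 = 194^2 mod 617 = 616. x_1 ≡ −1, so 11 is not a witness.
Base 504: x_0 = 504^77 mod 617 = 616. x_0 = 616 ≡ −1, so 504 is not a witness.
No listed base is a witness for 617.

none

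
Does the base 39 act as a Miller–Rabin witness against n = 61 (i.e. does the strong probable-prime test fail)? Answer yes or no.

n − 1 = 60 = 2^2 · 15, so s = 2 and d = 15.
x_0 = 39^15 mod 61 = 60.
x_0 = 60 ≡ −1, so 39 is not a witness.

no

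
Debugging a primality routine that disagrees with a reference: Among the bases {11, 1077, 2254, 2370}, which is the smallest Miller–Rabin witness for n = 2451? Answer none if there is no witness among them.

11

n − 1 = 2450 = 2^1 · 1225, so s = 1 and d = 1225.
Base 11: x_0 = 11^1225 mod 2451 = 1721. x_0 ∉ {1, 2450} and s = 1, so 11 is a Miller–Rabin witness and 2451 is composite.
Base 1077: x_0 = 1077^1225 mod 2451 = 1590. x_0 ∉ {1, 2450} and s = 1, so 1077 is a Miller–Rabin witness and 2451 is composite.
Base 2254: x_0 = 2254^1225 mod 2451 = 1684. x_0 ∉ {1, 2450} and s = 1, so 2254 is a Miller–Rabin witness and 2451 is composite.
Base 2370: x_0 = 2370^1225 mod 2451 = 1800. x_0 ∉ {1, 2450} and s = 1, so 2370 is a Miller–Rabin witness and 2451 is composite.
The smallest witness among the given bases is 11.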